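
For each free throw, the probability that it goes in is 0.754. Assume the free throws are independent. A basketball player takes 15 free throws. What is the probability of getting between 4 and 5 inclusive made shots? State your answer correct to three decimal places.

X ~ Binomial(15, 0.754); P(4 ≤ X ≤ 5) = Σ C(15,k) p^k (1−p)^(15−k) over k:
  k=4: C(15,4)·0.754^4·0.246^11 = 0.00009
  k=5: C(15,5)·0.754^5·0.246^10 = 0.00059
Total = 0.00068

0.001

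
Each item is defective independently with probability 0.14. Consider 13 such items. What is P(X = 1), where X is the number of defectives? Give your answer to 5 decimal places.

X ~ Binomial(n=13, p=0.14).
P(X=1) = C(13,1) · p^1 · (1−p)^12
= 13 · 0.14 · 0.16367 = 0.2978879

0.29789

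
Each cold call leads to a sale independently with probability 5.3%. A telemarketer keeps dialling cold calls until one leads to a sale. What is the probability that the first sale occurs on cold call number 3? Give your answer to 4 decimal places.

0.0475

Geometric (trials to first success), p = 0.053.
P(Y = 3) = (1−p)^2 · p = 0.89681 · 0.053 = 0.047531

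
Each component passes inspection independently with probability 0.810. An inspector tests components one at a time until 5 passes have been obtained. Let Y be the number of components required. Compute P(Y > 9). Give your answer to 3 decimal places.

Needing more than 9 components ⇔ fewer than 5 successes in the first 9. With X ~ Binomial(9, 0.81), P(Y > 9) = P(X ≤ 4).
  k=0: C(9,0)·0.81^0·0.19^9 = 0.00000
  k=1: C(9,1)·0.81^1·0.19^8 = 0.00001
  k=2: C(9,2)·0.81^2·0.19^7 = 0.00021
  k=3: C(9,3)·0.81^3·0.19^6 = 0.00210
  k=4: C(9,4)·0.81^4·0.19^5 = 0.01343
P(X ≤ 4) = 0.01575

0.016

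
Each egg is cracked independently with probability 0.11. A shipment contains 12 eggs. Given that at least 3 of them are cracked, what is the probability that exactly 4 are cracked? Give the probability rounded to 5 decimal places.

X ~ Binomial(12, 0.11). Want P(X=4 | X≥3) = P(X=4) / P(X≥3).
P(X=4) = C(12,4)·0.11^4·0.89^8 = 0.0285296
P(X≥3) = 1 − 0.2469904 − 0.3663228 − 0.2490172 = 0.1376695
Ratio = 0.0285296 / 0.1376695 = 0.2072326

0.20723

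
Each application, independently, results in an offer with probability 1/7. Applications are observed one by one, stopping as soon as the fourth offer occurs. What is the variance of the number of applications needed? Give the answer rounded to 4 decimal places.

Y = total applications until the fourth success; negative binomial with r=4, p=0.142857.
Var(Y) = r(1−p)/p² = 4·0.857143 / 0.142857² = 168.000000

168.0000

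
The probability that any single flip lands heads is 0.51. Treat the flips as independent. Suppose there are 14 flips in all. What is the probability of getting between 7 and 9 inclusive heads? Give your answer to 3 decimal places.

X ~ Binomial(14, 0.51); P(7 ≤ X ≤ 9) = Σ C(14,k) p^k (1−p)^(14−k) over k:
  k=7: C(14,7)·0.51^7·0.49^7 = 0.20889
  k=8: C(14,8)·0.51^8·0.49^6 = 0.19024
  k=9: C(14,9)·0.51^9·0.49^5 = 0.13200
Total = 0.53112

0.531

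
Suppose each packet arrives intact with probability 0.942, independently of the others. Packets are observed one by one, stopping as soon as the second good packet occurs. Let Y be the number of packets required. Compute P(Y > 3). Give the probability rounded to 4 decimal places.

0.0097

Needing more than 3 packets ⇔ fewer than 2 successes in the first 3. With X ~ Binomial(3, 0.942), P(Y > 3) = P(X ≤ 1).
  k=0: C(3,0)·0.942^0·0.058^3 = 0.000195
  k=1: C(3,1)·0.942^1·0.058^2 = 0.009507
P(X ≤ 1) = 0.009702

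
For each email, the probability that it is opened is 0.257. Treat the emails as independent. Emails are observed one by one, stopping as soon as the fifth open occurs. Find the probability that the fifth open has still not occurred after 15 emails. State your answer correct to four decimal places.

0.6632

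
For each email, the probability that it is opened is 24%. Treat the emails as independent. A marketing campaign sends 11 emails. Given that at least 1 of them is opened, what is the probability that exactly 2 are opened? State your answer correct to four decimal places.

0.2817

X ~ Binomial(11, 0.24). Want P(X=2 | X≥1) = P(X=2) / P(X≥1).
P(X=2) = C(11,2)·0.24^2·0.76^9 = 0.267983
P(X≥1) = 1 − 0.048860 = 0.951140
Ratio = 0.267983 / 0.951140 = 0.281749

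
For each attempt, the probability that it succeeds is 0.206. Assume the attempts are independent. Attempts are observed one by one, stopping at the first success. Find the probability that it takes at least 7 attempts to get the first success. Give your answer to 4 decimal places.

Y = number of attempts to the first success; geometric, p = 0.206.
P(Y > 6) = P(first 6 all fail) = (1−p)^6 = 0.250567

0.2506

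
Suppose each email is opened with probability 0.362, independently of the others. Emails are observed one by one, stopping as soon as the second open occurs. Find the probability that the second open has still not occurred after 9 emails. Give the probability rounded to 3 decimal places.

Needing more than 9 emails ⇔ fewer than 2 successes in the first 9. With X ~ Binomial(9, 0.362), P(Y > 9) = P(X ≤ 1).
  k=0: C(9,0)·0.362^0·0.638^9 = 0.01751
  k=1: C(9,1)·0.362^1·0.638^8 = 0.08944
P(X ≤ 1) = 0.10695

0.107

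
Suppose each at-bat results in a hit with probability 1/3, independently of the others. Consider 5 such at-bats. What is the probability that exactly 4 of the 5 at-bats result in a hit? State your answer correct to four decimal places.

X ~ Binomial(n=5, p=0.333333).
P(X=4) = C(5,4) · p^4 · (1−p)^1
= 5 · 0.012346 · 0.66667 = 0.041152

0.0412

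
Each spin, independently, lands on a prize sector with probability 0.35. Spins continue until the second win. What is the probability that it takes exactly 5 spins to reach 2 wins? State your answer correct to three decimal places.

0.135

Y = trial on which the second success occurs; negative binomial, r=2, p=0.35.
P(Y=5) = C(4,1) · p^2 · (1−p)^3
= 4 · 0.1225 · 0.27463 = 0.13457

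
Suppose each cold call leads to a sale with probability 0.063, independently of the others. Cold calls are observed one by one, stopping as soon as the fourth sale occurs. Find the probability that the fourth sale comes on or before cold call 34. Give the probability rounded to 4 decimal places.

0.1638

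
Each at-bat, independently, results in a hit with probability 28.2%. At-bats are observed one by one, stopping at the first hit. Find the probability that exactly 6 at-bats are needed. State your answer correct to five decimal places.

Geometric (trials to first success), p = 0.282.
P(Y = 6) = (1−p)^5 · p = 0.19082 · 0.282 = 0.0538110

0.05381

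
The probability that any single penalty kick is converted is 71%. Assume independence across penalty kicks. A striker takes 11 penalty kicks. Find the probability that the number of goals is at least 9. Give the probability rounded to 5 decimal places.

X ~ Binomial(11, 0.71); P(X ≥ 9) = Σ C(11,k) p^k (1−p)^(11−k) over k:
  k=9: C(11,9)·0.71^9·0.29^2 = 0.2120722
  k=10: C(11,10)·0.71^10·0.29^1 = 0.1038423
  k=11: C(11,11)·0.71^11·0.29^0 = 0.0231122
Total = 0.3390267

0.33903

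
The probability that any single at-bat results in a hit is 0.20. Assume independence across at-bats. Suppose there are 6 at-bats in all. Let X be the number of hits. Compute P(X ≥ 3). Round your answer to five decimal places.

0.09888

X ~ Binomial(6, 0.20); P(X ≥ 3) = Σ C(6,k) p^k (1−p)^(6−k) over k:
  k=3: C(6,3)·0.20^3·0.80^3 = 0.0819200
  k=4: C(6,4)·0.20^4·0.80^2 = 0.0153600
  k=5: C(6,5)·0.20^5·0.80^1 = 0.0015360
  k=6: C(6,6)·0.20^6·0.80^0 = 0.0000640
Total = 0.0988800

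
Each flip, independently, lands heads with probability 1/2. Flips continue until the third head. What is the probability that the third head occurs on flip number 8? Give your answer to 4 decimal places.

0.0820

Y = trial on which the third success occurs; negative binomial, r=3, p=0.50.
P(Y=8) = C(7,2) · p^3 · (1−p)^5
= 21 · 0.125 · 0.03125 = 0.082031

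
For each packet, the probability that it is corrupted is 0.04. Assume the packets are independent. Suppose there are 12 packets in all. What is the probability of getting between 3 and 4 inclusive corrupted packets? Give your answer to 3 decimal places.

0.011

X ~ Binomial(12, 0.04); P(3 ≤ X ≤ 4) = Σ C(12,k) p^k (1−p)^(12−k) over k:
  k=3: C(12,3)·0.04^3·0.96^9 = 0.00975
  k=4: C(12,4)·0.04^4·0.96^8 = 0.00091
Total = 0.01067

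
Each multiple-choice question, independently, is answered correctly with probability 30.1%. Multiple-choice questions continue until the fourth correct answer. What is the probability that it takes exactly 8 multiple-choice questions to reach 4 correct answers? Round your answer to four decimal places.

0.0686

Y = trial on which the fourth success occurs; negative binomial, r=4, p=0.301.
P(Y=8) = C(7,3) · p^4 · (1−p)^4
= 35 · 0.0082085 · 0.23873 = 0.068587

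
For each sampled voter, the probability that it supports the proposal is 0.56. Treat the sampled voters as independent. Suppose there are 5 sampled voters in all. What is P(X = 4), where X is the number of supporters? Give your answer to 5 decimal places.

0.21636

X ~ Binomial(n=5, p=0.56).
P(X=4) = C(5,4) · p^4 · (1−p)^1
= 5 · 0.098345 · 0.44 = 0.2163589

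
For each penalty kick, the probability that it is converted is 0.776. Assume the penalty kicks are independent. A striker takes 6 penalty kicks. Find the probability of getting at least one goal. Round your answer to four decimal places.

P(at least one) = 1 − P(none) = 1 − (1 − 0.776)^6
= 1 − 0.000126 = 0.999874

0.9999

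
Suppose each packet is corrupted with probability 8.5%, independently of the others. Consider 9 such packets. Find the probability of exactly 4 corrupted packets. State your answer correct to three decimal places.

0.004

X ~ Binomial(n=9, p=0.085).
P(X=4) = C(9,4) · p^4 · (1−p)^5
= 126 · 5.2201e-05 · 0.64137 = 0.00422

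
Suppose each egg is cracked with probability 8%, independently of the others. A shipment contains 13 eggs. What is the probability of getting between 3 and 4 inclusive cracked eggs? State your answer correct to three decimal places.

X ~ Binomial(13, 0.08); P(3 ≤ X ≤ 4) = Σ C(13,k) p^k (1−p)^(13−k) over k:
  k=3: C(13,3)·0.08^3·0.92^10 = 0.06361
  k=4: C(13,4)·0.08^4·0.92^9 = 0.01383
Total = 0.07744

0.077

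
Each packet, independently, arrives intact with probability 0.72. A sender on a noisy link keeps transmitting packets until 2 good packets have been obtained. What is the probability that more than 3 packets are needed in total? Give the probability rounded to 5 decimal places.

0.19130

Needing more than 3 packets ⇔ fewer than 2 successes in the first 3. With X ~ Binomial(3, 0.72), P(Y > 3) = P(X ≤ 1).
  k=0: C(3,0)·0.72^0·0.28^3 = 0.0219520
  k=1: C(3,1)·0.72^1·0.28^2 = 0.1693440
P(X ≤ 1) = 0.1912960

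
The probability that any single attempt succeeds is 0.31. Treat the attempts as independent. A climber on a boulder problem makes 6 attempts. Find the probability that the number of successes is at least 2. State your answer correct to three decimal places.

0.601

X ~ Binomial(6, 0.31); P(X ≥ 2) = Σ C(6,k) p^k (1−p)^(6−k) over k:
  k=2: C(6,2)·0.31^2·0.69^4 = 0.32675
  k=3: C(6,3)·0.31^3·0.69^3 = 0.19573
  k=4: C(6,4)·0.31^4·0.69^2 = 0.06595
  k=5: C(6,5)·0.31^5·0.69^1 = 0.01185
  k=6: C(6,6)·0.31^6·0.69^0 = 0.00089
Total = 0.60117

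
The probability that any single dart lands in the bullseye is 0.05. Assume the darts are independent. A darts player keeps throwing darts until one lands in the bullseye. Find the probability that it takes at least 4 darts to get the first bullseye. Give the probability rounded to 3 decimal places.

Y = number of darts to the first success; geometric, p = 0.05.
P(Y > 3) = P(first 3 all fail) = (1−p)^3 = 0.85737

0.857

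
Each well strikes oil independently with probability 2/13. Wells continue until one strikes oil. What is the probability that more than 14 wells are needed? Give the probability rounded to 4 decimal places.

0.0964

Y = number of wells to the first success; geometric, p = 0.153846.
P(Y > 14) = P(first 14 all fail) = (1−p)^14 = 0.096447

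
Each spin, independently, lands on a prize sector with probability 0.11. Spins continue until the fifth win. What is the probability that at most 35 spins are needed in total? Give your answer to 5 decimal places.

Finishing within 35 spins ⇔ at least 5 successes in the first 35. With X ~ Binomial(35, 0.11), P(Y ≤ 35) = 1 − P(X ≤ 4).
  k=0: C(35,0)·0.11^0·0.89^35 = 0.0169297
  k=1: C(35,1)·0.11^1·0.89^34 = 0.0732354
  k=2: C(35,2)·0.11^2·0.89^33 = 0.1538766
  k=3: C(35,3)·0.11^3·0.89^32 = 0.2092030
  k=4: C(35,4)·0.11^4·0.89^31 = 0.2068524
1 − 0.6600971 = 0.3399029

0.33990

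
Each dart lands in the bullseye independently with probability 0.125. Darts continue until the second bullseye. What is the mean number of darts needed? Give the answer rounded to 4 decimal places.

16.0000

Y = total darts until the second success; negative binomial with r=2, p=0.125.
E[Y] = r / p = 2 / 0.125 = 16.000000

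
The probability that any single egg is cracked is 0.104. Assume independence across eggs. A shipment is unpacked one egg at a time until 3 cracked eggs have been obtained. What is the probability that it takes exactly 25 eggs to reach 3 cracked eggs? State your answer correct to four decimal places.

Y = trial on which the third success occurs; negative binomial, r=3, p=0.104.
P(Y=25) = C(24,2) · p^3 · (1−p)^22
= 276 · 0.0011249 · 0.089285 = 0.027719

0.0277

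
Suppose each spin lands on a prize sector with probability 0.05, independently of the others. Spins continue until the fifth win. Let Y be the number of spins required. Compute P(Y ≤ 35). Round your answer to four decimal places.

0.0290

Finishing within 35 spins ⇔ at least 5 successes in the first 35. With X ~ Binomial(35, 0.05), P(Y ≤ 35) = 1 − P(X ≤ 4).
  k=0: C(35,0)·0.05^0·0.95^35 = 0.166083
  k=1: C(35,1)·0.05^1·0.95^34 = 0.305943
  k=2: C(35,2)·0.05^2·0.95^33 = 0.273739
  k=3: C(35,3)·0.05^3·0.95^32 = 0.158480
  k=4: C(35,4)·0.05^4·0.95^31 = 0.066729
1 − 0.970974 = 0.029026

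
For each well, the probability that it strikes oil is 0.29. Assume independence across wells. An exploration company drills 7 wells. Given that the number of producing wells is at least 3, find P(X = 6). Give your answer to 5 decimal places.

0.00895

X ~ Binomial(7, 0.29). Want P(X=6 | X≥3) = P(X=6) / P(X≥3).
P(X=6) = C(7,6)·0.29^6·0.71^1 = 0.0029563
P(X≥3) = 1 − 0.0909512 − 0.2600436 − 0.3186449 = 0.3303603
Ratio = 0.0029563 / 0.3303603 = 0.0089486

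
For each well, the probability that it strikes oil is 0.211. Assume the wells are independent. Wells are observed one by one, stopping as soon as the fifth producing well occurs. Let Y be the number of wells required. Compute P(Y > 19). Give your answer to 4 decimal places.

Needing more than 19 wells ⇔ fewer than 5 successes in the first 19. With X ~ Binomial(19, 0.211), P(Y > 19) = P(X ≤ 4).
  k=0: C(19,0)·0.211^0·0.789^19 = 0.011078
  k=1: C(19,1)·0.211^1·0.789^18 = 0.056289
  k=2: C(19,2)·0.211^2·0.789^17 = 0.135478
  k=3: C(19,3)·0.211^3·0.789^16 = 0.205307
  k=4: C(19,4)·0.211^4·0.789^15 = 0.219618
P(X ≤ 4) = 0.627770

0.6278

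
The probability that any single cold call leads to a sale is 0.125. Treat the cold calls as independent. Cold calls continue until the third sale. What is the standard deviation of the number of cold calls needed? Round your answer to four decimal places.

12.9615

Y = total cold calls until the third success; negative binomial with r=3, p=0.125.
SD(Y) = √[r(1−p)/p²] = √(168.000000) = 12.961481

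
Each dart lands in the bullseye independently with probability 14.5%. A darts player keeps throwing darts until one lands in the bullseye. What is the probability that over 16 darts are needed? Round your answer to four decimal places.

Y = number of darts to the first success; geometric, p = 0.145.
P(Y > 16) = P(first 16 all fail) = (1−p)^16 = 0.081556

0.0816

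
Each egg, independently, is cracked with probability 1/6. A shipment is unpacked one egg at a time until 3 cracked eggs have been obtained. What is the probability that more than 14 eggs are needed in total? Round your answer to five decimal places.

Needing more than 14 eggs ⇔ fewer than 3 successes in the first 14. With X ~ Binomial(14, 0.166667), P(Y > 14) = P(X ≤ 2).
  k=0: C(14,0)·0.166667^0·0.833333^14 = 0.0778866
  k=1: C(14,1)·0.166667^1·0.833333^13 = 0.2180824
  k=2: C(14,2)·0.166667^2·0.833333^12 = 0.2835071
P(X ≤ 2) = 0.5794760

0.57948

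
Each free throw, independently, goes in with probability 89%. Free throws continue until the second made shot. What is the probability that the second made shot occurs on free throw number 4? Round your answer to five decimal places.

0.02875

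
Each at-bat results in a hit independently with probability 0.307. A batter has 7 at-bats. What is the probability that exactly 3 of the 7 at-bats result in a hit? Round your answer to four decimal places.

0.2336

X ~ Binomial(n=7, p=0.307).
P(X=3) = C(7,3) · p^3 · (1−p)^4
= 35 · 0.028934 · 0.23064 = 0.233569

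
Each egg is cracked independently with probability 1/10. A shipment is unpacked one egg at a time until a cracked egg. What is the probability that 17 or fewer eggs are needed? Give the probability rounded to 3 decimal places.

Y = number of eggs to the first success; geometric, p = 0.10.
P(Y ≤ 17) = 1 − (1−p)^17 = 1 − 0.16677 = 0.83323

0.833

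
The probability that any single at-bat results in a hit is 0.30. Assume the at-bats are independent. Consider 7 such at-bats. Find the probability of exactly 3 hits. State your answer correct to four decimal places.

X ~ Binomial(n=7, p=0.30).
P(X=3) = C(7,3) · p^3 · (1−p)^4
= 35 · 0.027 · 0.2401 = 0.226894

0.2269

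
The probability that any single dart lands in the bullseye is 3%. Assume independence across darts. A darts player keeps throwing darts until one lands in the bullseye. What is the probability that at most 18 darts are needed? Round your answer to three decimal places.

Y = number of darts to the first success; geometric, p = 0.03.
P(Y ≤ 18) = 1 − (1−p)^18 = 1 − 0.57795 = 0.42205

0.422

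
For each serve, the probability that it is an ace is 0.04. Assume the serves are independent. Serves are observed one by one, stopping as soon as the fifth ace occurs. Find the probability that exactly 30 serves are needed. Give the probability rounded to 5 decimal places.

0.00088

Y = trial on which the fifth success occurs; negative binomial, r=5, p=0.04.
P(Y=30) = C(29,4) · p^5 · (1−p)^25
= 23751 · 1.024e-07 · 0.3604 = 0.0008765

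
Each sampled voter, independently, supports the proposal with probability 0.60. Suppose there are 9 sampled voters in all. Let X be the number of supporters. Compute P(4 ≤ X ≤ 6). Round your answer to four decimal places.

0.6689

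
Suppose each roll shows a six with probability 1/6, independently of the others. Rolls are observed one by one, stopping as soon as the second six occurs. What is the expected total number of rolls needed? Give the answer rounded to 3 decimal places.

Y = total rolls until the second success; negative binomial with r=2, p=0.166667.
E[Y] = r / p = 2 / 0.166667 = 12.00000

12.000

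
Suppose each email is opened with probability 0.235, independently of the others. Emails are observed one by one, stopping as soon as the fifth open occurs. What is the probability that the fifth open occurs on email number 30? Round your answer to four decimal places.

0.0210

Y = trial on which the fifth success occurs; negative binomial, r=5, p=0.235.
P(Y=30) = C(29,4) · p^5 · (1−p)^25
= 23751 · 0.0007167 · 0.0012346 = 0.021016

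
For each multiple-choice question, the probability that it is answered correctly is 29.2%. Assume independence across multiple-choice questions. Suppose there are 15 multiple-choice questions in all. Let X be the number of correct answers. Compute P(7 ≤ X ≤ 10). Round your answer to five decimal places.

X ~ Binomial(15, 0.292); P(7 ≤ X ≤ 10) = Σ C(15,k) p^k (1−p)^(15−k) over k:
  k=7: C(15,7)·0.292^7·0.708^8 = 0.0735351
  k=8: C(15,8)·0.292^8·0.708^7 = 0.0303280
  k=9: C(15,9)·0.292^9·0.708^6 = 0.0097286
  k=10: C(15,10)·0.292^10·0.708^5 = 0.0024074
Total = 0.1159991

0.11600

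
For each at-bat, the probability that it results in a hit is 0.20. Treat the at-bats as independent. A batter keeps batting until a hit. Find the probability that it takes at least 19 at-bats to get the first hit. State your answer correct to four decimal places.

0.0180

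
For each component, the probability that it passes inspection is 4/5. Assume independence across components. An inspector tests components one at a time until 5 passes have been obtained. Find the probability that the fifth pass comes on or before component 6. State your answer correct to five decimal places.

Finishing within 6 components ⇔ at least 5 successes in the first 6. With X ~ Binomial(6, 0.80), P(Y ≤ 6) = 1 − P(X ≤ 4).
  k=0: C(6,0)·0.80^0·0.20^6 = 0.0000640
  k=1: C(6,1)·0.80^1·0.20^5 = 0.0015360
  k=2: C(6,2)·0.80^2·0.20^4 = 0.0153600
  k=3: C(6,3)·0.80^3·0.20^3 = 0.0819200
  k=4: C(6,4)·0.80^4·0.20^2 = 0.2457600
1 − 0.3446400 = 0.6553600

0.65536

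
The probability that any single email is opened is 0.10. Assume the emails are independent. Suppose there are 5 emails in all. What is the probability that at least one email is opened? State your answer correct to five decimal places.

P(at least one) = 1 − P(none) = 1 − (1 − 0.10)^5
= 1 − 0.5904900 = 0.4095100

0.40951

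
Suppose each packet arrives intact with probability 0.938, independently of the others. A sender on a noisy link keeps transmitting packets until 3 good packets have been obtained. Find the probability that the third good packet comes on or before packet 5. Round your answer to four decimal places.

Finishing within 5 packets ⇔ at least 3 successes in the first 5. With X ~ Binomial(5, 0.938), P(Y ≤ 5) = 1 − P(X ≤ 2).
  k=0: C(5,0)·0.938^0·0.062^5 = 0.000001
  k=1: C(5,1)·0.938^1·0.062^4 = 0.000069
  k=2: C(5,2)·0.938^2·0.062^3 = 0.002097
1 − 0.002167 = 0.997833

0.9978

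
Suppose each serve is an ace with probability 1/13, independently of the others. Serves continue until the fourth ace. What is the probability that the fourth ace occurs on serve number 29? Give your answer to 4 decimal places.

Y = trial on which the fourth success occurs; negative binomial, r=4, p=0.076923.
P(Y=29) = C(28,3) · p^4 · (1−p)^25
= 3276 · 3.5013e-05 · 0.13519 = 0.015507

0.0155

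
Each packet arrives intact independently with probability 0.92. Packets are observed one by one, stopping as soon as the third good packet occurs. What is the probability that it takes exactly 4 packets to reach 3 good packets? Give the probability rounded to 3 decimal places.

0.187

Y = trial on which the third success occurs; negative binomial, r=3, p=0.92.
P(Y=4) = C(3,2) · p^3 · (1−p)^1
= 3 · 0.77869 · 0.08 = 0.18689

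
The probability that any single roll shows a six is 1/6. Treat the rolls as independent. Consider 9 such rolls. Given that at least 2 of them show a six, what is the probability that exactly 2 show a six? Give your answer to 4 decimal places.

0.6102

X ~ Binomial(9, 0.166667). Want P(X=2 | X≥2) = P(X=2) / P(X≥2).
P(X=2) = C(9,2)·0.166667^2·0.833333^7 = 0.279082
P(X≥2) = 1 − 0.193807 − 0.348852 = 0.457341
Ratio = 0.279082 / 0.457341 = 0.610226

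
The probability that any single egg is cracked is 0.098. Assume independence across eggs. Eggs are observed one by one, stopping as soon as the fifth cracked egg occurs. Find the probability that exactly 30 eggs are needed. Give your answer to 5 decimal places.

0.01629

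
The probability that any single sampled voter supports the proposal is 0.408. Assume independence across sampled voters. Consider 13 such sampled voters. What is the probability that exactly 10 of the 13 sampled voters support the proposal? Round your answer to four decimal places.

X ~ Binomial(n=13, p=0.408).
P(X=10) = C(13,10) · p^10 · (1−p)^3
= 286 · 0.00012782 · 0.20747 = 0.007585

0.0076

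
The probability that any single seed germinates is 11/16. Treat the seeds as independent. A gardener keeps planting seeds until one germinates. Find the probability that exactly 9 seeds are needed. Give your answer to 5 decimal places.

Geometric (trials to first success), p = 0.6875.
P(Y = 9) = (1−p)^8 · p = 9.0949e-05 · 0.6875 = 0.0000625

0.00006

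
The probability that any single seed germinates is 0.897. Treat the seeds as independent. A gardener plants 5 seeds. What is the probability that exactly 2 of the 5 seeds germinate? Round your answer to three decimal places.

0.009

X ~ Binomial(n=5, p=0.897).
P(X=2) = C(5,2) · p^2 · (1−p)^3
= 10 · 0.80461 · 0.0010927 = 0.00879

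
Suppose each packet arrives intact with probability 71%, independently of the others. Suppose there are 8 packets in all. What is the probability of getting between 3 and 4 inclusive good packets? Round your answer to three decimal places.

0.167

X ~ Binomial(8, 0.71); P(3 ≤ X ≤ 4) = Σ C(8,k) p^k (1−p)^(8−k) over k:
  k=3: C(8,3)·0.71^3·0.29^5 = 0.04111
  k=4: C(8,4)·0.71^4·0.29^4 = 0.12581
Total = 0.16692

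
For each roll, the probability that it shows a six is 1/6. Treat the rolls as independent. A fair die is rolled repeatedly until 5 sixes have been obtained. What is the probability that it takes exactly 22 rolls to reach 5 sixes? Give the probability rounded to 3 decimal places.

Y = trial on which the fifth success occurs; negative binomial, r=5, p=0.166667.
P(Y=22) = C(21,4) · p^5 · (1−p)^17
= 5985 · 0.0001286 · 0.045073 = 0.03469

0.035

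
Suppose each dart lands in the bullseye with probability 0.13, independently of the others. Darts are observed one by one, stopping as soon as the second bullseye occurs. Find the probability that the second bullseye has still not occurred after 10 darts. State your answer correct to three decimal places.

Needing more than 10 darts ⇔ fewer than 2 successes in the first 10. With X ~ Binomial(10, 0.13), P(Y > 10) = P(X ≤ 1).
  k=0: C(10,0)·0.13^0·0.87^10 = 0.24842
  k=1: C(10,1)·0.13^1·0.87^9 = 0.37121
P(X ≤ 1) = 0.61963

0.620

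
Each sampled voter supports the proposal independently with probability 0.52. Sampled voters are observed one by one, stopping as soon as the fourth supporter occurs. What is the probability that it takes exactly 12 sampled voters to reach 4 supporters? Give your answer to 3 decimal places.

Y = trial on which the fourth success occurs; negative binomial, r=4, p=0.52.
P(Y=12) = C(11,3) · p^4 · (1−p)^8
= 165 · 0.073116 · 0.0028179 = 0.03400

0.034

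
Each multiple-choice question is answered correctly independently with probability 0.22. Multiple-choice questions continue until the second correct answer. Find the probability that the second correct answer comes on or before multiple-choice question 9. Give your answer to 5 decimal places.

Finishing within 9 multiple-choice questions ⇔ at least 2 successes in the first 9. With X ~ Binomial(9, 0.22), P(Y ≤ 9) = 1 − P(X ≤ 1).
  k=0: C(9,0)·0.22^0·0.78^9 = 0.1068689
  k=1: C(9,1)·0.22^1·0.78^8 = 0.2712826
1 − 0.3781516 = 0.6218484

0.62185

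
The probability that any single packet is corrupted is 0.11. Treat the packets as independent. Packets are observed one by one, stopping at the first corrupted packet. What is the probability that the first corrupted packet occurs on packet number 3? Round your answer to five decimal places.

0.08713

Geometric (trials to first success), p = 0.11.
P(Y = 3) = (1−p)^2 · p = 0.7921 · 0.11 = 0.0871310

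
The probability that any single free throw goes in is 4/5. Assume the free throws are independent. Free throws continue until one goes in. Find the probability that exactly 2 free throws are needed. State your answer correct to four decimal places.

Geometric (trials to first success), p = 0.80.
P(Y = 2) = (1−p)^1 · p = 0.2 · 0.80 = 0.160000

0.1600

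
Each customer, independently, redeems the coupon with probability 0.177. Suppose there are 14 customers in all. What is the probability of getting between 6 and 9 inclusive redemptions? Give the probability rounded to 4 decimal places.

0.0252

X ~ Binomial(14, 0.177); P(6 ≤ X ≤ 9) = Σ C(14,k) p^k (1−p)^(14−k) over k:
  k=6: C(14,6)·0.177^6·0.823^8 = 0.019435
  k=7: C(14,7)·0.177^7·0.823^7 = 0.004777
  k=8: C(14,8)·0.177^8·0.823^6 = 0.000899
  k=9: C(14,9)·0.177^9·0.823^5 = 0.000129
Total = 0.025240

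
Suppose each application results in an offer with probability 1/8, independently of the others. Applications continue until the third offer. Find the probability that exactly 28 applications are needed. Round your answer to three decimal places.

Y = trial on which the third success occurs; negative binomial, r=3, p=0.125.
P(Y=28) = C(27,2) · p^3 · (1−p)^25
= 351 · 0.0019531 · 0.035498 = 0.02434

0.024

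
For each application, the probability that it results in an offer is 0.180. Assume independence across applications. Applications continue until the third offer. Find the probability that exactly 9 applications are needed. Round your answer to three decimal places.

Y = trial on which the third success occurs; negative binomial, r=3, p=0.18.
P(Y=9) = C(8,2) · p^3 · (1−p)^6
= 28 · 0.005832 · 0.30401 = 0.04964

0.050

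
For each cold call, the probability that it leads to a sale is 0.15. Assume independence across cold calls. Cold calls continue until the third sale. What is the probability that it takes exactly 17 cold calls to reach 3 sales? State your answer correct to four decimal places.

0.0416

Y = trial on which the third success occurs; negative binomial, r=3, p=0.15.
P(Y=17) = C(16,2) · p^3 · (1−p)^14
= 120 · 0.003375 · 0.10277 = 0.041622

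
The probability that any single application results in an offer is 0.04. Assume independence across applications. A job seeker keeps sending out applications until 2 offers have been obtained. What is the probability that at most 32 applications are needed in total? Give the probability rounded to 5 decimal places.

Finishing within 32 applications ⇔ at least 2 successes in the first 32. With X ~ Binomial(32, 0.04), P(Y ≤ 32) = 1 − P(X ≤ 1).
  k=0: C(32,0)·0.04^0·0.96^32 = 0.2708192
  k=1: C(32,1)·0.04^1·0.96^31 = 0.3610923
1 − 0.6319115 = 0.3680885

0.36809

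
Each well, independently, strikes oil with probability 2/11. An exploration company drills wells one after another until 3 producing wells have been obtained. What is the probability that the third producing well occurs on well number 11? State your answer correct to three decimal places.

0.054

Y = trial on which the third success occurs; negative binomial, r=3, p=0.181818.
P(Y=11) = C(10,2) · p^3 · (1−p)^8
= 45 · 0.0060105 · 0.20082 = 0.05432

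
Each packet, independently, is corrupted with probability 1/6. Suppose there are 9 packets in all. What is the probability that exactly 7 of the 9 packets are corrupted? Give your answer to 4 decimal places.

0.0001

X ~ Binomial(n=9, p=0.166667).
P(X=7) = C(9,7) · p^7 · (1−p)^2
= 36 · 3.5722e-06 · 0.69444 = 0.000089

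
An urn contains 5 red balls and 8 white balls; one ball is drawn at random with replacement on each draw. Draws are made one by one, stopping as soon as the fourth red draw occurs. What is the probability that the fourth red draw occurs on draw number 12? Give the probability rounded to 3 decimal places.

0.074

Y = trial on which the fourth success occurs; negative binomial, r=4, p=0.384615.
P(Y=12) = C(11,3) · p^4 · (1−p)^8
= 165 · 0.021883 · 0.020567 = 0.07426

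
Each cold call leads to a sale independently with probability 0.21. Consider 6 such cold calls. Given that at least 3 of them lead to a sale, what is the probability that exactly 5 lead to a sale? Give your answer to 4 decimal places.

0.0174

X ~ Binomial(6, 0.21). Want P(X=5 | X≥3) = P(X=5) / P(X≥3).
P(X=5) = C(6,5)·0.21^5·0.79^1 = 0.001936
P(X≥3) = 1 − 0.243087 − 0.387709 − 0.257655 = 0.111549
Ratio = 0.001936 / 0.111549 = 0.017354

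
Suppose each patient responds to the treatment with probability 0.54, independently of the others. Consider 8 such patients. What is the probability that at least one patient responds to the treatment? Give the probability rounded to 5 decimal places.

P(at least one) = 1 − P(none) = 1 − (1 − 0.54)^8
= 1 − 0.0020048 = 0.9979952

0.99800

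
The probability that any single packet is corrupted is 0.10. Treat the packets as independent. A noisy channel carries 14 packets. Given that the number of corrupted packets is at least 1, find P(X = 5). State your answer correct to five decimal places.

X ~ Binomial(14, 0.10). Want P(X=5 | X≥1) = P(X=5) / P(X≥1).
P(X=5) = C(14,5)·0.10^5·0.90^9 = 0.0077562
P(X≥1) = 1 − 0.2287679 = 0.7712321
Ratio = 0.0077562 / 0.7712321 = 0.0100568

0.01006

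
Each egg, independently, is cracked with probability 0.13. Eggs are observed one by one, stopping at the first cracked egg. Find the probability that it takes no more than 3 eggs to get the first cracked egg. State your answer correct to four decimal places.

Y = number of eggs to the first success; geometric, p = 0.13.
P(Y ≤ 3) = 1 − (1−p)^3 = 1 − 0.658503 = 0.341497

0.3415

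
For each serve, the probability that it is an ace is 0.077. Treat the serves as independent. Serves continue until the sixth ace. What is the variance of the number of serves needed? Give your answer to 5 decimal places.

Y = total serves until the sixth success; negative binomial with r=6, p=0.077.
Var(Y) = r(1−p)/p² = 6·0.923 / 0.077² = 934.0529600

934.05296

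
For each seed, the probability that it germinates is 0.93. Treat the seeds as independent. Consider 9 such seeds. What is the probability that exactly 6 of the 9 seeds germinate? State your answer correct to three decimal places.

0.019

X ~ Binomial(n=9, p=0.93).
P(X=6) = C(9,6) · p^6 · (1−p)^3
= 84 · 0.64699 · 0.000343 = 0.01864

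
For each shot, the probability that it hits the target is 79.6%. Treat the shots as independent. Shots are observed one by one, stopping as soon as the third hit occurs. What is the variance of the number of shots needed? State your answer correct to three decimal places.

0.966

Y = total shots until the third success; negative binomial with r=3, p=0.796.
Var(Y) = r(1−p)/p² = 3·0.204 / 0.796² = 0.96588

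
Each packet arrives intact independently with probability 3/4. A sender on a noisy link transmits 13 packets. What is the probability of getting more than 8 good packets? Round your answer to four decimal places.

X ~ Binomial(13, 0.75); P(X ≥ 9) = Σ C(13,k) p^k (1−p)^(13−k) over k:
  k=9: C(13,9)·0.75^9·0.25^4 = 0.209709
  k=10: C(13,10)·0.75^10·0.25^3 = 0.251651
  k=11: C(13,11)·0.75^11·0.25^2 = 0.205896
  k=12: C(13,12)·0.75^12·0.25^1 = 0.102948
  k=13: C(13,13)·0.75^13·0.25^0 = 0.023757
Total = 0.793962

0.7940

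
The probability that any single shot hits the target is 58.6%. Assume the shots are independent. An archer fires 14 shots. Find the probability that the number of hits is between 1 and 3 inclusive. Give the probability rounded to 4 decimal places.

0.0054

X ~ Binomial(14, 0.586); P(1 ≤ X ≤ 3) = Σ C(14,k) p^k (1−p)^(14−k) over k:
  k=1: C(14,1)·0.586^1·0.414^13 = 0.000086
  k=2: C(14,2)·0.586^2·0.414^12 = 0.000792
  k=3: C(14,3)·0.586^3·0.414^11 = 0.004485
Total = 0.005364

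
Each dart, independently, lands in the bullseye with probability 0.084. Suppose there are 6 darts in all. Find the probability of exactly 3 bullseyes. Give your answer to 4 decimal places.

X ~ Binomial(n=6, p=0.084).
P(X=3) = C(6,3) · p^3 · (1−p)^3
= 20 · 0.0005927 · 0.76858 = 0.009111

0.0091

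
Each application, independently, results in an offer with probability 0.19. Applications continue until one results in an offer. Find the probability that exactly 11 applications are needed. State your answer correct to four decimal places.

Geometric (trials to first success), p = 0.19.
P(Y = 11) = (1−p)^10 · p = 0.12158 · 0.19 = 0.023100

0.0231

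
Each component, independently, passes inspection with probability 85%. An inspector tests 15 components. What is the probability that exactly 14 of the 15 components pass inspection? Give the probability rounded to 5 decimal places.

0.23123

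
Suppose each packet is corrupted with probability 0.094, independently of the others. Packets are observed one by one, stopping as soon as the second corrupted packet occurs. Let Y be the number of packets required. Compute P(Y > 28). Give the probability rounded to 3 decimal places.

Needing more than 28 packets ⇔ fewer than 2 successes in the first 28. With X ~ Binomial(28, 0.094), P(Y > 28) = P(X ≤ 1).
  k=0: C(28,0)·0.094^0·0.906^28 = 0.06304
  k=1: C(28,1)·0.094^1·0.906^27 = 0.18312
P(X ≤ 1) = 0.24616

0.246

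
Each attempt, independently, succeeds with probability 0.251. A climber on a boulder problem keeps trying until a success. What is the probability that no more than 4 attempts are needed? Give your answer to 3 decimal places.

Y = number of attempts to the first success; geometric, p = 0.251.
P(Y ≤ 4) = 1 − (1−p)^4 = 1 − 0.31472 = 0.68528

0.685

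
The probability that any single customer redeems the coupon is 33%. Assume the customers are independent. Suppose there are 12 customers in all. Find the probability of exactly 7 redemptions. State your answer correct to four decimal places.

X ~ Binomial(n=12, p=0.33).
P(X=7) = C(12,7) · p^7 · (1−p)^5
= 792 · 0.00042618 · 0.13501 = 0.045572

0.0456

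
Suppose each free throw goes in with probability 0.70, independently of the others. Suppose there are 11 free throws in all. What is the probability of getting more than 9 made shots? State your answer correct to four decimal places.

0.1130

X ~ Binomial(11, 0.70); P(X ≥ 10) = Σ C(11,k) p^k (1−p)^(11−k) over k:
  k=10: C(11,10)·0.70^10·0.30^1 = 0.093217
  k=11: C(11,11)·0.70^11·0.30^0 = 0.019773
Total = 0.112990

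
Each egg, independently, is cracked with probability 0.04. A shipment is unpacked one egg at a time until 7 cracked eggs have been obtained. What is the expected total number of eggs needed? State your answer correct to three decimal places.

Y = total eggs until the seventh success; negative binomial with r=7, p=0.04.
E[Y] = r / p = 7 / 0.04 = 175.00000

175.000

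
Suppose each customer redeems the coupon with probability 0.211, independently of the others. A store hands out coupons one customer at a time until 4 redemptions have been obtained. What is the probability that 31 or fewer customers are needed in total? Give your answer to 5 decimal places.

0.91714

Finishing within 31 customers ⇔ at least 4 successes in the first 31. With X ~ Binomial(31, 0.211), P(Y ≤ 31) = 1 − P(X ≤ 3).
  k=0: C(31,0)·0.211^0·0.789^31 = 0.0006447
  k=1: C(31,1)·0.211^1·0.789^30 = 0.0053451
  k=2: C(31,2)·0.211^2·0.789^29 = 0.0214413
  k=3: C(31,3)·0.211^3·0.789^28 = 0.0554285
1 − 0.0828596 = 0.9171404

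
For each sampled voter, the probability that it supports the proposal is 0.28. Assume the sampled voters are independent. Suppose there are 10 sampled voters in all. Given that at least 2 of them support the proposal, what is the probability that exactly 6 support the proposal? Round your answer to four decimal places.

0.0333

X ~ Binomial(10, 0.28). Want P(X=6 | X≥2) = P(X=6) / P(X≥2).
P(X=6) = C(10,6)·0.28^6·0.72^4 = 0.027196
P(X≥2) = 1 − 0.037439 − 0.145596 = 0.816965
Ratio = 0.027196 / 0.816965 = 0.033289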